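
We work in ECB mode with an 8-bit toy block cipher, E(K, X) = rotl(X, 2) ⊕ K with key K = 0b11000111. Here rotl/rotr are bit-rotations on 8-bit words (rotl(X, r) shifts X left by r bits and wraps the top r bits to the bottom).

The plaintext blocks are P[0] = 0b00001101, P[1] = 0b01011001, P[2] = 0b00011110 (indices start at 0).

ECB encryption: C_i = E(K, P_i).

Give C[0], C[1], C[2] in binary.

C[0]: E(K, 0b00001101) = 0b11110011.
C[1]: E(K, 0b01011001) = 0b10100010.
C[2]: E(K, 0b00011110) = 0b10111111.

C[0] = 0b11110011, C[1] = 0b10100010, C[2] = 0b10111111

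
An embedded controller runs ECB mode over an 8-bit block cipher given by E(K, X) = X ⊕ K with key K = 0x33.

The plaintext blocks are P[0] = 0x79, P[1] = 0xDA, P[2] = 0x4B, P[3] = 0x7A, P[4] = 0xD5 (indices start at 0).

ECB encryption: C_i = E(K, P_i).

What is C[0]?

C[0]: E(K, 0x79) = 0x4A.

C[0] = 0x4A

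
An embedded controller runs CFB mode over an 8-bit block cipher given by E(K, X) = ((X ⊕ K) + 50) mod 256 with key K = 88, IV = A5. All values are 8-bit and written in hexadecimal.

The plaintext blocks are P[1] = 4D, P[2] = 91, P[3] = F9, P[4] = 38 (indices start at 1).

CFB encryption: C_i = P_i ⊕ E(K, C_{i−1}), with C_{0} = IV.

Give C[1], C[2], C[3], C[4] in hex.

C[1]: E(K, A5) = 7D; 4D ⊕ 7D = 30.
C[2]: E(K, 30) = 08; 91 ⊕ 08 = 99.
C[3]: E(K, 99) = 61; F9 ⊕ 61 = 98.
C[4]: E(K, 98) = 60; 38 ⊕ 60 = 58.

C[1] = 30, C[2] = 99, C[3] = 98, C[4] = 58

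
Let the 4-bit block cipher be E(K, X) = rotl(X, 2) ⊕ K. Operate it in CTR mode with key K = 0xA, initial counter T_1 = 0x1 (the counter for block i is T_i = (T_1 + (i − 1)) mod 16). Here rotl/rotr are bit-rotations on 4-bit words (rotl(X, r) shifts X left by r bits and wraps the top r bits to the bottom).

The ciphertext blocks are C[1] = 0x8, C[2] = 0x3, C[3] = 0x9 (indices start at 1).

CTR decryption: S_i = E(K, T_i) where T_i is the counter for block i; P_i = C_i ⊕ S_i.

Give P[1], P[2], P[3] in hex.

P[1] = 0x6, P[2] = 0x1, P[3] = 0xF

P[1]: T = 0x1, S = E(K, T) = 0xE; 0x8 ⊕ 0xE = 0x6.
P[2]: T = 0x2, S = E(K, T) = 0x2; 0x3 ⊕ 0x2 = 0x1.
P[3]: T = 0x3, S = E(K, T) = 0x6; 0x9 ⊕ 0x6 = 0xF.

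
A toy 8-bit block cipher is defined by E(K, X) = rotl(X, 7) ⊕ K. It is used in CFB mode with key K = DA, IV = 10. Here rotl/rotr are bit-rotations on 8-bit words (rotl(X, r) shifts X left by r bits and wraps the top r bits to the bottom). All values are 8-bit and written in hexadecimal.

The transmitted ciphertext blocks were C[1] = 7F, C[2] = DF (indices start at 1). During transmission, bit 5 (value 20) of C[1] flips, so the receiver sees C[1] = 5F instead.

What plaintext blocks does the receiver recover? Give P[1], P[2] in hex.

CFB decryption: P_i = C_i ⊕ E(K, C_{i−1}), with C_{0} = IV.
Only C[1] changed, to 5F. In CFB, a change in C_i flips the same bit in P_i and garbles P_{i+1}. Decrypting the received ciphertext:
P[1]: E(K, 10) = D2; 5F ⊕ D2 = 8D.
P[2]: E(K, 5F) = 75; DF ⊕ 75 = AA.
Blocks that differ from the original plaintext: P[1], P[2].

P[1] = 8D, P[2] = AA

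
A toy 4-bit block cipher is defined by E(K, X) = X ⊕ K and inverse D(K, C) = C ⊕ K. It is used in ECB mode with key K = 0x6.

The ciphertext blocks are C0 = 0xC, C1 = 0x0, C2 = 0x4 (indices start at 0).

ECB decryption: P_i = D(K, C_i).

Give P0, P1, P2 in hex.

P0 = 0xA, P1 = 0x6, P2 = 0x2

P0: D(K, 0xC) = 0xA.
P1: D(K, 0x0) = 0x6.
P2: D(K, 0x4) = 0x2.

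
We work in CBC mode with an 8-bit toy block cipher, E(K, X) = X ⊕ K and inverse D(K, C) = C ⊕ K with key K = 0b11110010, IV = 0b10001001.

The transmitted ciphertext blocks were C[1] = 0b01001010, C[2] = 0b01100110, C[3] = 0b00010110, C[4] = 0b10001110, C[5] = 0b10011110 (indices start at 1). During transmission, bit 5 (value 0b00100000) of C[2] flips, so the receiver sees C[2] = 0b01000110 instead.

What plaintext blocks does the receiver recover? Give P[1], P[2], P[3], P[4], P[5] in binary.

CBC decryption: P_i = D(K, C_i) ⊕ C_{i−1}, with C_{0} = IV.
Only C[2] changed, to 0b01000110. In CBC, a change in C_i garbles P_i and flips the same bit in P_{i+1}. Decrypting the received ciphertext:
P[1]: D(K, 0b01001010) = 0b10111000; 0b10111000 ⊕ 0b10001001 = 0b00110001.
P[2]: D(K, 0b01000110) = 0b10110100; 0b10110100 ⊕ 0b01001010 = 0b11111110.
P[3]: D(K, 0b00010110) = 0b11100100; 0b11100100 ⊕ 0b01000110 = 0b10100010.
P[4]: D(K, 0b10001110) = 0b01111100; 0b01111100 ⊕ 0b00010110 = 0b01101010.
P[5]: D(K, 0b10011110) = 0b01101100; 0b01101100 ⊕ 0b10001110 = 0b11100010.
Blocks that differ from the original plaintext: P[2], P[3].

P[1] = 0b00110001, P[2] = 0b11111110, P[3] = 0b10100010, P[4] = 0b01101010, P[5] = 0b11100010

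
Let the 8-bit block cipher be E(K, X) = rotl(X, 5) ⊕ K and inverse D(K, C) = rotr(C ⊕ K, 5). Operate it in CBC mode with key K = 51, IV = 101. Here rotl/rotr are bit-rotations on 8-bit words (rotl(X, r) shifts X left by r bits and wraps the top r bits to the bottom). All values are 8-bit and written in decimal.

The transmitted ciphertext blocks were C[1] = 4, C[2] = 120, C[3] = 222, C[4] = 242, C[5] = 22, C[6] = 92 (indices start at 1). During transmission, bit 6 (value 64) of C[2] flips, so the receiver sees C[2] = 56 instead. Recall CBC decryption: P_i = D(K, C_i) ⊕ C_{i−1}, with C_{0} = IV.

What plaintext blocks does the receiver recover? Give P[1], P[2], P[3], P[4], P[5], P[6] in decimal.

Only C[2] changed, to 56. In CBC, a change in C_i garbles P_i and flips the same bit in P_{i+1}. Decrypting the received ciphertext:
P[1]: D(K, 4) = 185; 185 ⊕ 101 = 220.
P[2]: D(K, 56) = 88; 88 ⊕ 4 = 92.
P[3]: D(K, 222) = 111; 111 ⊕ 56 = 87.
P[4]: D(K, 242) = 14; 14 ⊕ 222 = 208.
P[5]: D(K, 22) = 41; 41 ⊕ 242 = 219.
P[6]: D(K, 92) = 123; 123 ⊕ 22 = 109.
Blocks that differ from the original plaintext: P[2], P[3].

P[1] = 220, P[2] = 92, P[3] = 87, P[4] = 208, P[5] = 219, P[6] = 109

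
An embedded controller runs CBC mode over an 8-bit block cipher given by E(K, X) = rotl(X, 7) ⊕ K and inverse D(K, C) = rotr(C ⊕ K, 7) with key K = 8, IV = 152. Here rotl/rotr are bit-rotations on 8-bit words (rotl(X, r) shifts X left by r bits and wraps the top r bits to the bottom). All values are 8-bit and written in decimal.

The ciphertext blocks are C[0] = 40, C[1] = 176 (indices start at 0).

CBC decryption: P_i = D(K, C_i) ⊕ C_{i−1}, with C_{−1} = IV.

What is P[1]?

P[1]: D(K, 176) = 113; 113 ⊕ 40 = 89.

P[1] = 89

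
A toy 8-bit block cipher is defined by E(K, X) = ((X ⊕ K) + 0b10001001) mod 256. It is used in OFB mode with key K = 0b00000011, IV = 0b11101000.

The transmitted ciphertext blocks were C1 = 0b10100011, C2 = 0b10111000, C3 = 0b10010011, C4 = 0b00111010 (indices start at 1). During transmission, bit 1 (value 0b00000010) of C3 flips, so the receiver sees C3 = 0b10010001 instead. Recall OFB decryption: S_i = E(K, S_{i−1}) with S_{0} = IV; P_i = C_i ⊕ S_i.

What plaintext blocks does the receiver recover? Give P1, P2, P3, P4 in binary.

Only C3 changed, to 0b10010001. In OFB, a change in C_i flips the same bit in P_i only; the keystream is unaffected. Decrypting the received ciphertext:
P1: S = E(K, 0b11101000) = 0b01110100; 0b10100011 ⊕ 0b01110100 = 0b11010111.
P2: S = E(K, 0b01110100) = 0b00000000; 0b10111000 ⊕ 0b00000000 = 0b10111000.
P3: S = E(K, 0b00000000) = 0b10001100; 0b10010001 ⊕ 0b10001100 = 0b00011101.
P4: S = E(K, 0b10001100) = 0b00011000; 0b00111010 ⊕ 0b00011000 = 0b00100010.
Blocks that differ from the original plaintext: P3.

P1 = 0b11010111, P2 = 0b10111000, P3 = 0b00011101, P4 = 0b00100010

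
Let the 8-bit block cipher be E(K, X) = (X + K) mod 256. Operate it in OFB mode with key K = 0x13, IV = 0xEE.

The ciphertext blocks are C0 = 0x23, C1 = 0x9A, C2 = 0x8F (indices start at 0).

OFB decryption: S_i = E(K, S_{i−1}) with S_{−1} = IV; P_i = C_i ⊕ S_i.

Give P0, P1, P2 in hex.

P0: S = E(K, 0xEE) = 0x01; 0x23 ⊕ 0x01 = 0x22.
P1: S = E(K, 0x01) = 0x14; 0x9A ⊕ 0x14 = 0x8E.
P2: S = E(K, 0x14) = 0x27; 0x8F ⊕ 0x27 = 0xA8.

P0 = 0x22, P1 = 0x8E, P2 = 0xA8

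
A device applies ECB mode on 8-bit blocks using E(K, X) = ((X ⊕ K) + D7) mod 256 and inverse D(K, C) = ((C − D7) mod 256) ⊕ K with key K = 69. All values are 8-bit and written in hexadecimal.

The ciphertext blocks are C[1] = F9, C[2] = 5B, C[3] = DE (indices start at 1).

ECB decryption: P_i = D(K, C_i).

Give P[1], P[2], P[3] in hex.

P[1] = 4B, P[2] = ED, P[3] = 6E

P[1]: D(K, F9) = 4B.
P[2]: D(K, 5B) = ED.
P[3]: D(K, DE) = 6E.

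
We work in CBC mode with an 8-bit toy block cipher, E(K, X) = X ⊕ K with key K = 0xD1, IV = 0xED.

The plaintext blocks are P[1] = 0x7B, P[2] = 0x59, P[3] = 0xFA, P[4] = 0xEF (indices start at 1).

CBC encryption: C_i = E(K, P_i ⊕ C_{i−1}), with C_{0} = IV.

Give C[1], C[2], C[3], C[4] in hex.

C[1]: P[1] ⊕ 0xED = 0x96; E(K, 0x96) = 0x47.
C[2]: P[2] ⊕ 0x47 = 0x1E; E(K, 0x1E) = 0xCF.
C[3]: P[3] ⊕ 0xCF = 0x35; E(K, 0x35) = 0xE4.
C[4]: P[4] ⊕ 0xE4 = 0x0B; E(K, 0x0B) = 0xDA.

C[1] = 0x47, C[2] = 0xCF, C[3] = 0xE4, C[4] = 0xDA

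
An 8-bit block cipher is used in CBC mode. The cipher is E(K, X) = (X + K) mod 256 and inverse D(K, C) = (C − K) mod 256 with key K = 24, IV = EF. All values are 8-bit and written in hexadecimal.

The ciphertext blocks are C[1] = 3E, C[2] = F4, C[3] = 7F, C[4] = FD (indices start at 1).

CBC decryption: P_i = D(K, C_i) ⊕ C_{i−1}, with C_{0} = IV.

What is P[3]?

P[3] = AF

P[3]: D(K, 7F) = 5B; 5B ⊕ F4 = AF.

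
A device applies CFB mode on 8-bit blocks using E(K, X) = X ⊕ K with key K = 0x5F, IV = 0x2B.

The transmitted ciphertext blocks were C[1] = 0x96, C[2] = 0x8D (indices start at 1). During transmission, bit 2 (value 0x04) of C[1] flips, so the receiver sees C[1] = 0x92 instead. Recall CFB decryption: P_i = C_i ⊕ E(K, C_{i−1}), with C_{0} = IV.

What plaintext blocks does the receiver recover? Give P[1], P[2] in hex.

Only C[1] changed, to 0x92. In CFB, a change in C_i flips the same bit in P_i and garbles P_{i+1}. Decrypting the received ciphertext:
P[1]: E(K, 0x2B) = 0x74; 0x92 ⊕ 0x74 = 0xE6.
P[2]: E(K, 0x92) = 0xCD; 0x8D ⊕ 0xCD = 0x40.
Blocks that differ from the original plaintext: P[1], P[2].

P[1] = 0xE6, P[2] = 0x40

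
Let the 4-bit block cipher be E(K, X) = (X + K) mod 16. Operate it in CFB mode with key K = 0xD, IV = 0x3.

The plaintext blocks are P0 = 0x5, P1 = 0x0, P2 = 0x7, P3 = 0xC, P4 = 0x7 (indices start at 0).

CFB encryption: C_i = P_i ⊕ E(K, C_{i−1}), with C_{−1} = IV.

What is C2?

C0: E(K, 0x3) = 0x0; 0x5 ⊕ 0x0 = 0x5.
C1: E(K, 0x5) = 0x2; 0x0 ⊕ 0x2 = 0x2.
C2: E(K, 0x2) = 0xF; 0x7 ⊕ 0xF = 0x8.

C2 = 0x8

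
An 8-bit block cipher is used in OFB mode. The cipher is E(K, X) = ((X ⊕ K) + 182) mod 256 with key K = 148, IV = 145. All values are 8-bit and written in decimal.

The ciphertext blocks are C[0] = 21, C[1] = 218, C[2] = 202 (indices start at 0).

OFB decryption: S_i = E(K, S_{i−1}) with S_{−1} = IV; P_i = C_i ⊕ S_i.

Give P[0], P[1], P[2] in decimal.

P[0]: S = E(K, 145) = 187; 21 ⊕ 187 = 174.
P[1]: S = E(K, 187) = 229; 218 ⊕ 229 = 63.
P[2]: S = E(K, 229) = 39; 202 ⊕ 39 = 237.

P[0] = 174, P[1] = 63, P[2] = 237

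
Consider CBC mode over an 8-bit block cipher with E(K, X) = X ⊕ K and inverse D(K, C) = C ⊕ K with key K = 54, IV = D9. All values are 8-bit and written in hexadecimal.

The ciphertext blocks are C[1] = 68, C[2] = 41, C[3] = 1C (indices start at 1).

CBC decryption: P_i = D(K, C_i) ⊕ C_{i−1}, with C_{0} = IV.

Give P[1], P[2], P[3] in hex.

P[1]: D(K, 68) = 3C; 3C ⊕ D9 = E5.
P[2]: D(K, 41) = 15; 15 ⊕ 68 = 7D.
P[3]: D(K, 1C) = 48; 48 ⊕ 41 = 09.

P[1] = E5, P[2] = 7D, P[3] = 09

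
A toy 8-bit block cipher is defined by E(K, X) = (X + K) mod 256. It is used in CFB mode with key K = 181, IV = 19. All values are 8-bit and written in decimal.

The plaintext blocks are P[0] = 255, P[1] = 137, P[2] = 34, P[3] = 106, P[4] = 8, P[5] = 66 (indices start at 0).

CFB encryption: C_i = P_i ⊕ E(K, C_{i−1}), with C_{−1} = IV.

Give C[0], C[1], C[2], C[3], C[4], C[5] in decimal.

C[0]: E(K, 19) = 200; 255 ⊕ 200 = 55.
C[1]: E(K, 55) = 236; 137 ⊕ 236 = 101.
C[2]: E(K, 101) = 26; 34 ⊕ 26 = 56.
C[3]: E(K, 56) = 237; 106 ⊕ 237 = 135.
C[4]: E(K, 135) = 60; 8 ⊕ 60 = 52.
C[5]: E(K, 52) = 233; 66 ⊕ 233 = 171.

C[0] = 55, C[1] = 101, C[2] = 56, C[3] = 135, C[4] = 52, C[5] = 171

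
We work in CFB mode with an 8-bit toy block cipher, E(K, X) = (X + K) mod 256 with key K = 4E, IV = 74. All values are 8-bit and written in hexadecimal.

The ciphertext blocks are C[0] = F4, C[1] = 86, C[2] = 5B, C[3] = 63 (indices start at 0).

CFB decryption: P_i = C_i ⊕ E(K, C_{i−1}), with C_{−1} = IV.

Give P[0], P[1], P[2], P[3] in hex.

P[0]: E(K, 74) = C2; F4 ⊕ C2 = 36.
P[1]: E(K, F4) = 42; 86 ⊕ 42 = C4.
P[2]: E(K, 86) = D4; 5B ⊕ D4 = 8F.
P[3]: E(K, 5B) = A9; 63 ⊕ A9 = CA.

P[0] = 36, P[1] = C4, P[2] = 8F, P[3] = CA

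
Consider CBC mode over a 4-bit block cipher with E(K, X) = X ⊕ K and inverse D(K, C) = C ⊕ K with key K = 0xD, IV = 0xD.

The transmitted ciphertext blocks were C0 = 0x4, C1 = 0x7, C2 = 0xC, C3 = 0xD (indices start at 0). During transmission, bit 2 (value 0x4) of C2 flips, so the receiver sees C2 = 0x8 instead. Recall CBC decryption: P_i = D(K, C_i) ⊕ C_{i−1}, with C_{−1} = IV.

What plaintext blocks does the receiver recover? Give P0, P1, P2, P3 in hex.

P0 = 0x4, P1 = 0xE, P2 = 0x2, P3 = 0x8

Only C2 changed, to 0x8. In CBC, a change in C_i garbles P_i and flips the same bit in P_{i+1}. Decrypting the received ciphertext:
P0: D(K, 0x4) = 0x9; 0x9 ⊕ 0xD = 0x4.
P1: D(K, 0x7) = 0xA; 0xA ⊕ 0x4 = 0xE.
P2: D(K, 0x8) = 0x5; 0x5 ⊕ 0x7 = 0x2.
P3: D(K, 0xD) = 0x0; 0x0 ⊕ 0x8 = 0x8.
Blocks that differ from the original plaintext: P2, P3.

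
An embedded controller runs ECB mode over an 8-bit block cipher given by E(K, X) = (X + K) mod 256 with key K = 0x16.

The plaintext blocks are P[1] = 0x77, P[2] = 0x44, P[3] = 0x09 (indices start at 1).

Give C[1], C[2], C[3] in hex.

ECB encryption: C_i = E(K, P_i).
C[1]: E(K, 0x77) = 0x8D.
C[2]: E(K, 0x44) = 0x5A.
C[3]: E(K, 0x09) = 0x1F.

C[1] = 0x8D, C[2] = 0x5A, C[3] = 0x1F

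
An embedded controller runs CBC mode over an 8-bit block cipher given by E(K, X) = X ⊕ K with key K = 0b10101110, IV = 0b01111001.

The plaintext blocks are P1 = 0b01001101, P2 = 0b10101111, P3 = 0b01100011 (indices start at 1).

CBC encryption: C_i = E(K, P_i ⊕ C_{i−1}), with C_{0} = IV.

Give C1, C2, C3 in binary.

C1 = 0b10011010, C2 = 0b10011011, C3 = 0b01010110

C1: P1 ⊕ 0b01111001 = 0b00110100; E(K, 0b00110100) = 0b10011010.
C2: P2 ⊕ 0b10011010 = 0b00110101; E(K, 0b00110101) = 0b10011011.
C3: P3 ⊕ 0b10011011 = 0b11111000; E(K, 0b11111000) = 0b01010110.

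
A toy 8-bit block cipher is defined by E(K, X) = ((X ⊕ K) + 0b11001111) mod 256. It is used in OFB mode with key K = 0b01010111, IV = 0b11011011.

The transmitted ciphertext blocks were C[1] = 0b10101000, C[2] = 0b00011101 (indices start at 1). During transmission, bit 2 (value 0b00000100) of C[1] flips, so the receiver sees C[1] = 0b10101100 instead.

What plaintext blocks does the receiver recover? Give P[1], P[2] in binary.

P[1] = 0b11110111, P[2] = 0b11000110

OFB decryption: S_i = E(K, S_{i−1}) with S_{0} = IV; P_i = C_i ⊕ S_i.
Only C[1] changed, to 0b10101100. In OFB, a change in C_i flips the same bit in P_i only; the keystream is unaffected. Decrypting the received ciphertext:
P[1]: S = E(K, 0b11011011) = 0b01011011; 0b10101100 ⊕ 0b01011011 = 0b11110111.
P[2]: S = E(K, 0b01011011) = 0b11011011; 0b00011101 ⊕ 0b11011011 = 0b11000110.
Blocks that differ from the original plaintext: P[1].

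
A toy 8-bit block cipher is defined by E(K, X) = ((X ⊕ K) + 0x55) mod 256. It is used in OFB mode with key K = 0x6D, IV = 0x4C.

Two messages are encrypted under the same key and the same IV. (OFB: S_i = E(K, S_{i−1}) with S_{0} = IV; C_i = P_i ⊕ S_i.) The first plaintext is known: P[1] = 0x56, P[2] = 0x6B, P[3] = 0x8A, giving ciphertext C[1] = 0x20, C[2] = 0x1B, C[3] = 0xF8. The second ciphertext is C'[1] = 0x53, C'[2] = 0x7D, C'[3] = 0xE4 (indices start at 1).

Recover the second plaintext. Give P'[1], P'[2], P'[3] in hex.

In OFB with a reused IV, both messages share the same keystream S_i, so C_i ⊕ C'_i = P_i ⊕ P'_i and thus P'_i = P_i ⊕ C_i ⊕ C'_i.
P'[1]: 0x56 ⊕ 0x20 ⊕ 0x53 = 0x25.
P'[2]: 0x6B ⊕ 0x1B ⊕ 0x7D = 0x0D.
P'[3]: 0x8A ⊕ 0xF8 ⊕ 0xE4 = 0x96.

P'[1] = 0x25, P'[2] = 0x0D, P'[3] = 0x96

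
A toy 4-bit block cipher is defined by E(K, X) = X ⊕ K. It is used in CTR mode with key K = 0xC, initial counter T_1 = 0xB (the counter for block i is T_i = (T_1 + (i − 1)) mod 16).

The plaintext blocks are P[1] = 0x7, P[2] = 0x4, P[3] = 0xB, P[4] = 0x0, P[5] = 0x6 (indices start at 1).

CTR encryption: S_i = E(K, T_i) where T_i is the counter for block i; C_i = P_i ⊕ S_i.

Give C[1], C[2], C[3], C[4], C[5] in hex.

C[1]: T = 0xB, S = E(K, T) = 0x7; 0x7 ⊕ 0x7 = 0x0.
C[2]: T = 0xC, S = E(K, T) = 0x0; 0x4 ⊕ 0x0 = 0x4.
C[3]: T = 0xD, S = E(K, T) = 0x1; 0xB ⊕ 0x1 = 0xA.
C[4]: T = 0xE, S = E(K, T) = 0x2; 0x0 ⊕ 0x2 = 0x2.
C[5]: T = 0xF, S = E(K, T) = 0x3; 0x6 ⊕ 0x3 = 0x5.

C[1] = 0x0, C[2] = 0x4, C[3] = 0xA, C[4] = 0x2, C[5] = 0x5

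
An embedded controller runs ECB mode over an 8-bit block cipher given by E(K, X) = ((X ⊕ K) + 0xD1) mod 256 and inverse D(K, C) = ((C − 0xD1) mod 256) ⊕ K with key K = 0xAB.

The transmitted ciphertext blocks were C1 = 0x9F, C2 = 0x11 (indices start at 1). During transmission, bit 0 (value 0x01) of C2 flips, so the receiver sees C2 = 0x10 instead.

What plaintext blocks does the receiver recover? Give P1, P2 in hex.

ECB decryption: P_i = D(K, C_i).
Only C2 changed, to 0x10. In ECB, a change in C_i affects only P_i. Decrypting the received ciphertext:
P1: D(K, 0x9F) = 0x65.
P2: D(K, 0x10) = 0x94.
Blocks that differ from the original plaintext: P2.

P1 = 0x65, P2 = 0x94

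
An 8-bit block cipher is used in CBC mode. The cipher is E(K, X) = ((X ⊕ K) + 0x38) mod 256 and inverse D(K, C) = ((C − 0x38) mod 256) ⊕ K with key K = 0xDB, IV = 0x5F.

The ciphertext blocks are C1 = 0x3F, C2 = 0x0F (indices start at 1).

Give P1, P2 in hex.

P1 = 0x83, P2 = 0x33

CBC decryption: P_i = D(K, C_i) ⊕ C_{i−1}, with C_{0} = IV.
P1: D(K, 0x3F) = 0xDC; 0xDC ⊕ 0x5F = 0x83.
P2: D(K, 0x0F) = 0x0C; 0x0C ⊕ 0x3F = 0x33.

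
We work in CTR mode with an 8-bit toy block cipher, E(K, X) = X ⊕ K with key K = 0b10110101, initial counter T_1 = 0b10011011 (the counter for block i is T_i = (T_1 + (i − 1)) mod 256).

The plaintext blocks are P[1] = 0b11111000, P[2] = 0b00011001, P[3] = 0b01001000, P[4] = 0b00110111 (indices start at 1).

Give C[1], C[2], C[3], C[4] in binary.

C[1] = 0b11010110, C[2] = 0b00110000, C[3] = 0b01100000, C[4] = 0b00011100

CTR encryption: S_i = E(K, T_i) where T_i is the counter for block i; C_i = P_i ⊕ S_i.
C[1]: T = 0b10011011, S = E(K, T) = 0b00101110; 0b11111000 ⊕ 0b00101110 = 0b11010110.
C[2]: T = 0b10011100, S = E(K, T) = 0b00101001; 0b00011001 ⊕ 0b00101001 = 0b00110000.
C[3]: T = 0b10011101, S = E(K, T) = 0b00101000; 0b01001000 ⊕ 0b00101000 = 0b01100000.
C[4]: T = 0b10011110, S = E(K, T) = 0b00101011; 0b00110111 ⊕ 0b00101011 = 0b00011100.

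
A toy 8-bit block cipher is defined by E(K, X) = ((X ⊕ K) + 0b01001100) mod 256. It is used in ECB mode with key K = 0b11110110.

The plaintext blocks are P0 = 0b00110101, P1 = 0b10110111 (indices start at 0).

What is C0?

C0 = 0b00001111

ECB encryption: C_i = E(K, P_i).
C0: E(K, 0b00110101) = 0b00001111.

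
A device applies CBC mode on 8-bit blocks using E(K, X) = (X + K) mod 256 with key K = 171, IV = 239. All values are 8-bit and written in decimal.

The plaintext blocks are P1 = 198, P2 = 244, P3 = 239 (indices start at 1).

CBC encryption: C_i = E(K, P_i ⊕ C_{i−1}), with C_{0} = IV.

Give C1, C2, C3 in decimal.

C1: P1 ⊕ 239 = 41; E(K, 41) = 212.
C2: P2 ⊕ 212 = 32; E(K, 32) = 203.
C3: P3 ⊕ 203 = 36; E(K, 36) = 207.

C1 = 212, C2 = 203, C3 = 207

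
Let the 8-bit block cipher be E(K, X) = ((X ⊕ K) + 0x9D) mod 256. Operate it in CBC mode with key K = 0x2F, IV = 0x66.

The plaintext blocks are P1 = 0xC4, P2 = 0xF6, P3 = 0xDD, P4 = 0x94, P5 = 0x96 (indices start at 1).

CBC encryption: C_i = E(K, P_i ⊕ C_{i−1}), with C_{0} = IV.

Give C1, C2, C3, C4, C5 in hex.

C1 = 0x2A, C2 = 0x90, C3 = 0xFF, C4 = 0xE1, C5 = 0xF5

C1: P1 ⊕ 0x66 = 0xA2; E(K, 0xA2) = 0x2A.
C2: P2 ⊕ 0x2A = 0xDC; E(K, 0xDC) = 0x90.
C3: P3 ⊕ 0x90 = 0x4D; E(K, 0x4D) = 0xFF.
C4: P4 ⊕ 0xFF = 0x6B; E(K, 0x6B) = 0xE1.
C5: P5 ⊕ 0xE1 = 0x77; E(K, 0x77) = 0xF5.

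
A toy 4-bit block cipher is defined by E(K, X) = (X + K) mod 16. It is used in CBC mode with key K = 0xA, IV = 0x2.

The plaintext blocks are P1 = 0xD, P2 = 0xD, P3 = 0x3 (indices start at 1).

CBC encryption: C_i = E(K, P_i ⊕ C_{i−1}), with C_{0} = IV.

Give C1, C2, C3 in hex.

C1: P1 ⊕ 0x2 = 0xF; E(K, 0xF) = 0x9.
C2: P2 ⊕ 0x9 = 0x4; E(K, 0x4) = 0xE.
C3: P3 ⊕ 0xE = 0xD; E(K, 0xD) = 0x7.

C1 = 0x9, C2 = 0xE, C3 = 0x7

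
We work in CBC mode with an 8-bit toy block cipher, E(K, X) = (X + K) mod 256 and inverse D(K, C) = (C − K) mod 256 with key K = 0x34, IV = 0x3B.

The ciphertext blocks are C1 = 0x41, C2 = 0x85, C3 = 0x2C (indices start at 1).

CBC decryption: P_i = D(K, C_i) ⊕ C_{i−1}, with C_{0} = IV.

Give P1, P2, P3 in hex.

P1 = 0x36, P2 = 0x10, P3 = 0x7D

P1: D(K, 0x41) = 0x0D; 0x0D ⊕ 0x3B = 0x36.
P2: D(K, 0x85) = 0x51; 0x51 ⊕ 0x41 = 0x10.
P3: D(K, 0x2C) = 0xF8; 0xF8 ⊕ 0x85 = 0x7D.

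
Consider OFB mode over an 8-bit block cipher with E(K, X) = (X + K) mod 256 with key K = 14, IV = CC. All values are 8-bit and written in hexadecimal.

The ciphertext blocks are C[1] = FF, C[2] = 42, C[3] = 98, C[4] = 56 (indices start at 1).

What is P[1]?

P[1] = 1F

OFB decryption: S_i = E(K, S_{i−1}) with S_{0} = IV; P_i = C_i ⊕ S_i.
P[1]: S = E(K, CC) = E0; FF ⊕ E0 = 1F.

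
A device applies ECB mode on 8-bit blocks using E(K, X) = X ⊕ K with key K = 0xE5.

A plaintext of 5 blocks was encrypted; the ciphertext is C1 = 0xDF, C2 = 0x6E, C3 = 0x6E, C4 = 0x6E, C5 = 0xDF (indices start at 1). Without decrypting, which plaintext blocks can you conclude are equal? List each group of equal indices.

ECB encrypts each block independently with the same key, so equal ciphertext blocks imply equal plaintext blocks.
C1 = C5 = 0xDF, so P1 = P5.
C2 = C3 = C4 = 0x6E, so P2 = P3 = P4.

P1 = P5; P2 = P3 = P4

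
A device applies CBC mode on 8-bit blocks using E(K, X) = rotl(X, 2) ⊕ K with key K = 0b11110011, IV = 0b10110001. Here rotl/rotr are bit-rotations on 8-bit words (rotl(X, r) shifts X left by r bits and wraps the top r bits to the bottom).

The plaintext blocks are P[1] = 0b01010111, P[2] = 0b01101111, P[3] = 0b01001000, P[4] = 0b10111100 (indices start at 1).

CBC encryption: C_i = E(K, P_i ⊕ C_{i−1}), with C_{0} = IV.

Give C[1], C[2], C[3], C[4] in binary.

C[1]: P[1] ⊕ 0b10110001 = 0b11100110; E(K, 0b11100110) = 0b01101000.
C[2]: P[2] ⊕ 0b01101000 = 0b00000111; E(K, 0b00000111) = 0b11101111.
C[3]: P[3] ⊕ 0b11101111 = 0b10100111; E(K, 0b10100111) = 0b01101101.
C[4]: P[4] ⊕ 0b01101101 = 0b11010001; E(K, 0b11010001) = 0b10110100.

C[1] = 0b01101000, C[2] = 0b11101111, C[3] = 0b01101101, C[4] = 0b10110100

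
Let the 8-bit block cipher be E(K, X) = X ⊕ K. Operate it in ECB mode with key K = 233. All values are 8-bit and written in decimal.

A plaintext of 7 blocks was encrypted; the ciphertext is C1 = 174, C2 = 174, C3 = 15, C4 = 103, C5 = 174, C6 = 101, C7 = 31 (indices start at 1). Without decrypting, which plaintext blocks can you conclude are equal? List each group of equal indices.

P1 = P2 = P5

ECB encrypts each block independently with the same key, so equal ciphertext blocks imply equal plaintext blocks.
C1 = C2 = C5 = 174, so P1 = P2 = P5.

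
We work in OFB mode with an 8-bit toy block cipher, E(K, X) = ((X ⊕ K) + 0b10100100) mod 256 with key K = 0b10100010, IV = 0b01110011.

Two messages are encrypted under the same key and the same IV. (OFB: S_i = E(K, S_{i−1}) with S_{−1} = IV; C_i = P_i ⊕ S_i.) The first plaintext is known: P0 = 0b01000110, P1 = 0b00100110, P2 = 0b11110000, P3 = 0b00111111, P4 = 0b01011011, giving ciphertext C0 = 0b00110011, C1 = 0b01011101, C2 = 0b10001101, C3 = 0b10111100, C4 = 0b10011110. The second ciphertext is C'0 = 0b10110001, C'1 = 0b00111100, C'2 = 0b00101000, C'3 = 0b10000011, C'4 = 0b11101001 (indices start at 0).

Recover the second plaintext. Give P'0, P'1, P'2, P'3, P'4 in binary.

P'0 = 0b11000100, P'1 = 0b01000111, P'2 = 0b01010101, P'3 = 0b00000000, P'4 = 0b00101100

In OFB with a reused IV, both messages share the same keystream S_i, so C_i ⊕ C'_i = P_i ⊕ P'_i and thus P'_i = P_i ⊕ C_i ⊕ C'_i.
P'0: 0b01000110 ⊕ 0b00110011 ⊕ 0b10110001 = 0b11000100.
P'1: 0b00100110 ⊕ 0b01011101 ⊕ 0b00111100 = 0b01000111.
P'2: 0b11110000 ⊕ 0b10001101 ⊕ 0b00101000 = 0b01010101.
P'3: 0b00111111 ⊕ 0b10111100 ⊕ 0b10000011 = 0b00000000.
P'4: 0b01011011 ⊕ 0b10011110 ⊕ 0b11101001 = 0b00101100.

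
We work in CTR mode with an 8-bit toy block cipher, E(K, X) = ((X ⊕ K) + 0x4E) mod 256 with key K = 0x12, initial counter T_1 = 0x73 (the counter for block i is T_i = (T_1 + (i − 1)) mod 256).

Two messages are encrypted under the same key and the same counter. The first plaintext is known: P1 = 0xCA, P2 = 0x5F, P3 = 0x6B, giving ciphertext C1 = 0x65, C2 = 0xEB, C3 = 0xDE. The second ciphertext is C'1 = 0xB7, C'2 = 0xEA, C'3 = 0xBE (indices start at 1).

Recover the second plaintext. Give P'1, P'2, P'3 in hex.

P'1 = 0x18, P'2 = 0x5E, P'3 = 0x0B

In CTR with a reused counter, both messages share the same keystream S_i, so C_i ⊕ C'_i = P_i ⊕ P'_i and thus P'_i = P_i ⊕ C_i ⊕ C'_i.
P'1: 0xCA ⊕ 0x65 ⊕ 0xB7 = 0x18.
P'2: 0x5F ⊕ 0xEB ⊕ 0xEA = 0x5E.
P'3: 0x6B ⊕ 0xDE ⊕ 0xBE = 0x0B.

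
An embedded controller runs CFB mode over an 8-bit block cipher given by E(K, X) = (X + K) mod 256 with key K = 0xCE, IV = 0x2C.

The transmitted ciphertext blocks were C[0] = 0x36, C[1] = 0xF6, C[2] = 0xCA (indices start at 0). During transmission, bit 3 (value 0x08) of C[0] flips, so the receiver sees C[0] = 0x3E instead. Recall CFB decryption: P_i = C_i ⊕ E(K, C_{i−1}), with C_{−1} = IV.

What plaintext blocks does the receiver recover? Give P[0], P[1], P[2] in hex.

P[0] = 0xC4, P[1] = 0xFA, P[2] = 0x0E

Only C[0] changed, to 0x3E. In CFB, a change in C_i flips the same bit in P_i and garbles P_{i+1}. Decrypting the received ciphertext:
P[0]: E(K, 0x2C) = 0xFA; 0x3E ⊕ 0xFA = 0xC4.
P[1]: E(K, 0x3E) = 0x0C; 0xF6 ⊕ 0x0C = 0xFA.
P[2]: E(K, 0xF6) = 0xC4; 0xCA ⊕ 0xC4 = 0x0E.
Blocks that differ from the original plaintext: P[0], P[1].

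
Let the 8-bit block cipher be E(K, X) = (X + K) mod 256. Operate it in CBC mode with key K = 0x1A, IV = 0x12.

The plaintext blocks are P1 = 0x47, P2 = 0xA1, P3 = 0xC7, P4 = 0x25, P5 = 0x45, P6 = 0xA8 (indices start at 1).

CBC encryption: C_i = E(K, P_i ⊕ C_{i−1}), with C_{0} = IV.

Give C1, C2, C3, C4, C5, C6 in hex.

C1: P1 ⊕ 0x12 = 0x55; E(K, 0x55) = 0x6F.
C2: P2 ⊕ 0x6F = 0xCE; E(K, 0xCE) = 0xE8.
C3: P3 ⊕ 0xE8 = 0x2F; E(K, 0x2F) = 0x49.
C4: P4 ⊕ 0x49 = 0x6C; E(K, 0x6C) = 0x86.
C5: P5 ⊕ 0x86 = 0xC3; E(K, 0xC3) = 0xDD.
C6: P6 ⊕ 0xDD = 0x75; E(K, 0x75) = 0x8F.

C1 = 0x6F, C2 = 0xE8, C3 = 0x49, C4 = 0x86, C5 = 0xDD, C6 = 0x8F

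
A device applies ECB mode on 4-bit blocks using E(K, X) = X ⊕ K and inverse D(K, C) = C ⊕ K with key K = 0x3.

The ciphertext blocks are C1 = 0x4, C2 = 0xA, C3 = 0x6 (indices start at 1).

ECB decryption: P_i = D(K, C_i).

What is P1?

P1: D(K, 0x4) = 0x7.

P1 = 0x7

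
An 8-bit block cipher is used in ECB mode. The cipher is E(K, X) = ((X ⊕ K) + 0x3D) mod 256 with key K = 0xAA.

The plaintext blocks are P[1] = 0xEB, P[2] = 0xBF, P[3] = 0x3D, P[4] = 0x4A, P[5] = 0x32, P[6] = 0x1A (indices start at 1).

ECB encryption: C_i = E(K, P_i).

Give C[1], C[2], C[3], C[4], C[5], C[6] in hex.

C[1]: E(K, 0xEB) = 0x7E.
C[2]: E(K, 0xBF) = 0x52.
C[3]: E(K, 0x3D) = 0xD4.
C[4]: E(K, 0x4A) = 0x1D.
C[5]: E(K, 0x32) = 0xD5.
C[6]: E(K, 0x1A) = 0xED.

C[1] = 0x7E, C[2] = 0x52, C[3] = 0xD4, C[4] = 0x1D, C[5] = 0xD5, C[6] = 0xED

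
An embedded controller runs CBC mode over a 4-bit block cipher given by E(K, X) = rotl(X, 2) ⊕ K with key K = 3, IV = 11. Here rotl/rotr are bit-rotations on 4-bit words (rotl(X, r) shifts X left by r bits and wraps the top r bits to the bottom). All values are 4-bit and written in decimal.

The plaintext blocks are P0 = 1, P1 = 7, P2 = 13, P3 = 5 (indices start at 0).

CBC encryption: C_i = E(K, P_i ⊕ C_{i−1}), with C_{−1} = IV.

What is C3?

C3 = 15

C0: P0 ⊕ 11 = 10; E(K, 10) = 9.
C1: P1 ⊕ 9 = 14; E(K, 14) = 8.
C2: P2 ⊕ 8 = 5; E(K, 5) = 6.
C3: P3 ⊕ 6 = 3; E(K, 3) = 15.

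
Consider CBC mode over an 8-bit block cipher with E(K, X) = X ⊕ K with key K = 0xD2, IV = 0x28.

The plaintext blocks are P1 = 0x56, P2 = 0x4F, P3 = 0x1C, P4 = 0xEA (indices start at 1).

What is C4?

CBC encryption: C_i = E(K, P_i ⊕ C_{i−1}), with C_{0} = IV.
C1: P1 ⊕ 0x28 = 0x7E; E(K, 0x7E) = 0xAC.
C2: P2 ⊕ 0xAC = 0xE3; E(K, 0xE3) = 0x31.
C3: P3 ⊕ 0x31 = 0x2D; E(K, 0x2D) = 0xFF.
C4: P4 ⊕ 0xFF = 0x15; E(K, 0x15) = 0xC7.

C4 = 0xC7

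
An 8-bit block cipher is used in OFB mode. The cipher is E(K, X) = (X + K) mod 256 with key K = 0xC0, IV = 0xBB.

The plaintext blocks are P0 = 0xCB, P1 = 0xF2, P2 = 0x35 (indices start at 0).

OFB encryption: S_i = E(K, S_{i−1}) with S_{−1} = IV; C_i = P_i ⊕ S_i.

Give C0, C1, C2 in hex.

C0 = 0xB0, C1 = 0xC9, C2 = 0xCE

C0: S = E(K, 0xBB) = 0x7B; 0xCB ⊕ 0x7B = 0xB0.
C1: S = E(K, 0x7B) = 0x3B; 0xF2 ⊕ 0x3B = 0xC9.
C2: S = E(K, 0x3B) = 0xFB; 0x35 ⊕ 0xFB = 0xCE.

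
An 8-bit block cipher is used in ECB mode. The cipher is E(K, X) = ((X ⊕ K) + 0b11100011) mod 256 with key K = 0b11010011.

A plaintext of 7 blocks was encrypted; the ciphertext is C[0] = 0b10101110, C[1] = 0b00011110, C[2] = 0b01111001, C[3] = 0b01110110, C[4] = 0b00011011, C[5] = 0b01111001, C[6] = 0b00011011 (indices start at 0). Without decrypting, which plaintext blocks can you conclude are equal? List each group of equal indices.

ECB encrypts each block independently with the same key, so equal ciphertext blocks imply equal plaintext blocks.
C[2] = C[5] = 0b01111001, so P[2] = P[5].
C[4] = C[6] = 0b00011011, so P[4] = P[6].

P[2] = P[5]; P[4] = P[6]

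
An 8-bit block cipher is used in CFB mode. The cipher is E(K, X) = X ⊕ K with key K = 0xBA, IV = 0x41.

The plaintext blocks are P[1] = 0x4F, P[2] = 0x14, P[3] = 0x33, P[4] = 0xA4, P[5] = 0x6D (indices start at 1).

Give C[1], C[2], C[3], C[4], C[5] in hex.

C[1] = 0xB4, C[2] = 0x1A, C[3] = 0x93, C[4] = 0x8D, C[5] = 0x5A

CFB encryption: C_i = P_i ⊕ E(K, C_{i−1}), with C_{0} = IV.
C[1]: E(K, 0x41) = 0xFB; 0x4F ⊕ 0xFB = 0xB4.
C[2]: E(K, 0xB4) = 0x0E; 0x14 ⊕ 0x0E = 0x1A.
C[3]: E(K, 0x1A) = 0xA0; 0x33 ⊕ 0xA0 = 0x93.
C[4]: E(K, 0x93) = 0x29; 0xA4 ⊕ 0x29 = 0x8D.
C[5]: E(K, 0x8D) = 0x37; 0x6D ⊕ 0x37 = 0x5A.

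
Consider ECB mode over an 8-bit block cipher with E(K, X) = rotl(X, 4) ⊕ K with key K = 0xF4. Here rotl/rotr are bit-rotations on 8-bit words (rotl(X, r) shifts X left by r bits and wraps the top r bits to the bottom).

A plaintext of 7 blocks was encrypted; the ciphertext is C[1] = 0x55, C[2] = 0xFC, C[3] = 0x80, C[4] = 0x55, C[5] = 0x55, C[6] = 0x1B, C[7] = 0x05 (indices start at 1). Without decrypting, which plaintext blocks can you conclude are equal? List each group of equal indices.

P[1] = P[4] = P[5]

ECB encrypts each block independently with the same key, so equal ciphertext blocks imply equal plaintext blocks.
C[1] = C[4] = C[5] = 0x55, so P[1] = P[4] = P[5].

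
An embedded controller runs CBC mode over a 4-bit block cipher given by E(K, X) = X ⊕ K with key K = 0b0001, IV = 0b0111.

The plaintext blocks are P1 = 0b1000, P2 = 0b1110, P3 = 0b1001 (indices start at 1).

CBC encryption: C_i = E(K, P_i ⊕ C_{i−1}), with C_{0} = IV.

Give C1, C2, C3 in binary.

C1: P1 ⊕ 0b0111 = 0b1111; E(K, 0b1111) = 0b1110.
C2: P2 ⊕ 0b1110 = 0b0000; E(K, 0b0000) = 0b0001.
C3: P3 ⊕ 0b0001 = 0b1000; E(K, 0b1000) = 0b1001.

C1 = 0b1110, C2 = 0b0001, C3 = 0b1001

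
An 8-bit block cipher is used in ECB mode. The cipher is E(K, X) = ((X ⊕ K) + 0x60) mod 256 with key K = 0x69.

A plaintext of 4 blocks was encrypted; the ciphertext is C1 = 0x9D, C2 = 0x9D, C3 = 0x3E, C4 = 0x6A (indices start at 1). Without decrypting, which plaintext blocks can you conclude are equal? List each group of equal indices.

ECB encrypts each block independently with the same key, so equal ciphertext blocks imply equal plaintext blocks.
C1 = C2 = 0x9D, so P1 = P2.

P1 = P2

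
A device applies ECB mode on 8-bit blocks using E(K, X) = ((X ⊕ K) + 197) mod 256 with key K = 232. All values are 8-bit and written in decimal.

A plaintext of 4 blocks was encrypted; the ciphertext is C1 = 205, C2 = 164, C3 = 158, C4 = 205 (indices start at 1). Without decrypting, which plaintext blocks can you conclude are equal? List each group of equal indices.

ECB encrypts each block independently with the same key, so equal ciphertext blocks imply equal plaintext blocks.
C1 = C4 = 205, so P1 = P4.

P1 = P4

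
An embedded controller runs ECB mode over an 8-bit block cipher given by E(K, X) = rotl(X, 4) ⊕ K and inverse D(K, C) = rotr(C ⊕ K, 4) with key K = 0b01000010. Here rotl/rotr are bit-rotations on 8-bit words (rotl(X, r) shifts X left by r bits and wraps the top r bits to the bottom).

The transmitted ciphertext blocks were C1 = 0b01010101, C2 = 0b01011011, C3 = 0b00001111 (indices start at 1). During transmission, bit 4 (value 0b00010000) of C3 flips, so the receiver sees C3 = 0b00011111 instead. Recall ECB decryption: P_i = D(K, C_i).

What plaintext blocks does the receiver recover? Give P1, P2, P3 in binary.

P1 = 0b01110001, P2 = 0b10010001, P3 = 0b11010101

Only C3 changed, to 0b00011111. In ECB, a change in C_i affects only P_i. Decrypting the received ciphertext:
P1: D(K, 0b01010101) = 0b01110001.
P2: D(K, 0b01011011) = 0b10010001.
P3: D(K, 0b00011111) = 0b11010101.
Blocks that differ from the original plaintext: P3.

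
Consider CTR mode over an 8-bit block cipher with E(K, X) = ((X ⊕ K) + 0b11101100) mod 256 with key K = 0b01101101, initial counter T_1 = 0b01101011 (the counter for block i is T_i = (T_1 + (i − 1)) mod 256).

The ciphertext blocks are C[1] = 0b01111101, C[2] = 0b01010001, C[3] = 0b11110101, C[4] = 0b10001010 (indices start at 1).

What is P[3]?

P[3] = 0b00011001

CTR decryption: S_i = E(K, T_i) where T_i is the counter for block i; P_i = C_i ⊕ S_i.
P[3]: T = 0b01101101, S = E(K, T) = 0b11101100; 0b11110101 ⊕ 0b11101100 = 0b00011001.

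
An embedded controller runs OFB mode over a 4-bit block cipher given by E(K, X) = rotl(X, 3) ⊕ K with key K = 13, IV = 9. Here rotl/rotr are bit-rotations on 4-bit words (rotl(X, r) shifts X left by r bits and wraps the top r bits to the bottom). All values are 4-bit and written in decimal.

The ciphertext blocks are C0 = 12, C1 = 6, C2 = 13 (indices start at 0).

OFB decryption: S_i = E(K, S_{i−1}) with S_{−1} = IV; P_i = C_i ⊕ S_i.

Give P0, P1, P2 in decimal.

P0: S = E(K, 9) = 1; 12 ⊕ 1 = 13.
P1: S = E(K, 1) = 5; 6 ⊕ 5 = 3.
P2: S = E(K, 5) = 7; 13 ⊕ 7 = 10.

P0 = 13, P1 = 3, P2 = 10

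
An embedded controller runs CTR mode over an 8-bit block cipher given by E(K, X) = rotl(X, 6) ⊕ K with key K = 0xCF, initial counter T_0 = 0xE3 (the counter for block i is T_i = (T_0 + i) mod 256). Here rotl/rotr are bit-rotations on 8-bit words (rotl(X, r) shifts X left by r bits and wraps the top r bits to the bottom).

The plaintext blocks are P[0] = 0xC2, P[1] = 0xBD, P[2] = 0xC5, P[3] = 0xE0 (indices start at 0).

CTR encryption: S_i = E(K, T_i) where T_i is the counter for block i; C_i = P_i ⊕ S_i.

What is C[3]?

C[0]: T = 0xE3, S = E(K, T) = 0x37; 0xC2 ⊕ 0x37 = 0xF5.
C[1]: T = 0xE4, S = E(K, T) = 0xF6; 0xBD ⊕ 0xF6 = 0x4B.
C[2]: T = 0xE5, S = E(K, T) = 0xB6; 0xC5 ⊕ 0xB6 = 0x73.
C[3]: T = 0xE6, S = E(K, T) = 0x76; 0xE0 ⊕ 0x76 = 0x96.

C[3] = 0x96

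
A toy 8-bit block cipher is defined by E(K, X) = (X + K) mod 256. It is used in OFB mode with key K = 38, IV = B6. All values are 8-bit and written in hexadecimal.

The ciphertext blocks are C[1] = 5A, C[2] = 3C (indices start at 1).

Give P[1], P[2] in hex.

OFB decryption: S_i = E(K, S_{i−1}) with S_{0} = IV; P_i = C_i ⊕ S_i.
P[1]: S = E(K, B6) = EE; 5A ⊕ EE = B4.
P[2]: S = E(K, EE) = 26; 3C ⊕ 26 = 1A.

P[1] = B4, P[2] = 1A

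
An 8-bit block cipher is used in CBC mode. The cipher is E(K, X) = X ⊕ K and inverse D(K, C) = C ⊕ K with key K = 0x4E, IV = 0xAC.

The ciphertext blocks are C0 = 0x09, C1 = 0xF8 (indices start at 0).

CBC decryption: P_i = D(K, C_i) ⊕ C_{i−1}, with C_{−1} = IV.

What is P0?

P0 = 0xEB

P0: D(K, 0x09) = 0x47; 0x47 ⊕ 0xAC = 0xEB.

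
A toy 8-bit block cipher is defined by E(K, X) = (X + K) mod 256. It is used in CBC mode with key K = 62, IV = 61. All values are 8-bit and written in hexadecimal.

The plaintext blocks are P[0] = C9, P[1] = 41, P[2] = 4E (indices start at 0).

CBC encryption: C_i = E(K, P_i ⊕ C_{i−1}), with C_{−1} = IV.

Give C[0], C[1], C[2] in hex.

C[0] = 0A, C[1] = AD, C[2] = 45

C[0]: P[0] ⊕ 61 = A8; E(K, A8) = 0A.
C[1]: P[1] ⊕ 0A = 4B; E(K, 4B) = AD.
C[2]: P[2] ⊕ AD = E3; E(K, E3) = 45.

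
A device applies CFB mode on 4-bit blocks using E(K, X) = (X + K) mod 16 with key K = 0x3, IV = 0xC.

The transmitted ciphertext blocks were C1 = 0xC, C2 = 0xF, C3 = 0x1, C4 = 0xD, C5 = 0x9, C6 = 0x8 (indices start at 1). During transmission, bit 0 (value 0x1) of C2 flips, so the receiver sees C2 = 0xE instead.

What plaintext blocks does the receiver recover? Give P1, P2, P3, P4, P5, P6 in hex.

CFB decryption: P_i = C_i ⊕ E(K, C_{i−1}), with C_{0} = IV.
Only C2 changed, to 0xE. In CFB, a change in C_i flips the same bit in P_i and garbles P_{i+1}. Decrypting the received ciphertext:
P1: E(K, 0xC) = 0xF; 0xC ⊕ 0xF = 0x3.
P2: E(K, 0xC) = 0xF; 0xE ⊕ 0xF = 0x1.
P3: E(K, 0xE) = 0x1; 0x1 ⊕ 0x1 = 0x0.
P4: E(K, 0x1) = 0x4; 0xD ⊕ 0x4 = 0x9.
P5: E(K, 0xD) = 0x0; 0x9 ⊕ 0x0 = 0x9.
P6: E(K, 0x9) = 0xC; 0x8 ⊕ 0xC = 0x4.
Blocks that differ from the original plaintext: P2, P3.

P1 = 0x3, P2 = 0x1, P3 = 0x0, P4 = 0x9, P5 = 0x9, P6 = 0x4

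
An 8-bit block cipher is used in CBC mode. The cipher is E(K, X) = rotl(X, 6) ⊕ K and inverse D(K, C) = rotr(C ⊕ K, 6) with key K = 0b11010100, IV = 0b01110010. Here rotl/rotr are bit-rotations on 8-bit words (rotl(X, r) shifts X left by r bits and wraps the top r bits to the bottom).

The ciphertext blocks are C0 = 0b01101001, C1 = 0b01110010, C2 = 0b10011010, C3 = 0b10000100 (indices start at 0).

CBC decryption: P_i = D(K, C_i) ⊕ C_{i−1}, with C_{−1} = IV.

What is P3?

P3 = 0b11011011

P3: D(K, 0b10000100) = 0b01000001; 0b01000001 ⊕ 0b10011010 = 0b11011011.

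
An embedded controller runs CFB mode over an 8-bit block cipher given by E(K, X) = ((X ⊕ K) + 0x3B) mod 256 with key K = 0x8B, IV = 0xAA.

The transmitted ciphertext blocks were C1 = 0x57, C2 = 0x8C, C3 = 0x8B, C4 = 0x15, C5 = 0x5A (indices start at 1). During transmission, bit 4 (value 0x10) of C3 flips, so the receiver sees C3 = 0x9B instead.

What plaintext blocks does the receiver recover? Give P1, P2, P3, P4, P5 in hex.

CFB decryption: P_i = C_i ⊕ E(K, C_{i−1}), with C_{0} = IV.
Only C3 changed, to 0x9B. In CFB, a change in C_i flips the same bit in P_i and garbles P_{i+1}. Decrypting the received ciphertext:
P1: E(K, 0xAA) = 0x5C; 0x57 ⊕ 0x5C = 0x0B.
P2: E(K, 0x57) = 0x17; 0x8C ⊕ 0x17 = 0x9B.
P3: E(K, 0x8C) = 0x42; 0x9B ⊕ 0x42 = 0xD9.
P4: E(K, 0x9B) = 0x4B; 0x15 ⊕ 0x4B = 0x5E.
P5: E(K, 0x15) = 0xD9; 0x5A ⊕ 0xD9 = 0x83.
Blocks that differ from the original plaintext: P3, P4.

P1 = 0x0B, P2 = 0x9B, P3 = 0xD9, P4 = 0x5E, P5 = 0x83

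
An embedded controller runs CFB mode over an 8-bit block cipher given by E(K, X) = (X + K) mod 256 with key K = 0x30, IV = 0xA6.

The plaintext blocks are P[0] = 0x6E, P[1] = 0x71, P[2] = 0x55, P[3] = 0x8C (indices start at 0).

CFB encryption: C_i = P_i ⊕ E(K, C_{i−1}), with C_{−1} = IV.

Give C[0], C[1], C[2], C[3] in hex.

C[0]: E(K, 0xA6) = 0xD6; 0x6E ⊕ 0xD6 = 0xB8.
C[1]: E(K, 0xB8) = 0xE8; 0x71 ⊕ 0xE8 = 0x99.
C[2]: E(K, 0x99) = 0xC9; 0x55 ⊕ 0xC9 = 0x9C.
C[3]: E(K, 0x9C) = 0xCC; 0x8C ⊕ 0xCC = 0x40.

C[0] = 0xB8, C[1] = 0x99, C[2] = 0x9C, C[3] = 0x40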